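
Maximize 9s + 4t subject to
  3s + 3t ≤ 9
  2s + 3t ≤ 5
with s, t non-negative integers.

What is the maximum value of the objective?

18

(s,t)=(2,0): 3·2+3·0=6≤9, 2·2+3·0=4≤5, objective 18.
(s,t)=(1,1): 3·1+3·1=6≤9, 2·1+3·1=5≤5, objective 13.
(s,t)=(1,0): 3·1+3·0=3≤9, 2·1+3·0=2≤5, objective 9.
No feasible integer point exceeds 18.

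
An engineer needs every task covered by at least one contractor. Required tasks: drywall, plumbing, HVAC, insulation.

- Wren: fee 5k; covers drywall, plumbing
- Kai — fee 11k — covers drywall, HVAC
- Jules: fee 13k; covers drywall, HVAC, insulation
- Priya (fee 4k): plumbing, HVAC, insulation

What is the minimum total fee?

This is a weighted set-cover instance.
Choose Wren and Priya: together they cover drywall, plumbing, HVAC, insulation — every task.
Total fee: 5 + 4 = 9.
No cover costs less than 9.

9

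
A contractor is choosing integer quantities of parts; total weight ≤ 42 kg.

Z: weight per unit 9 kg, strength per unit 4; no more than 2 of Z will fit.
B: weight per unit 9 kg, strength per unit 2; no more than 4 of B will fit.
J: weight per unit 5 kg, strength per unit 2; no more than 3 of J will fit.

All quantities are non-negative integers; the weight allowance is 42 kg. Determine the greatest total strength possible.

16

Z has the best ratio (4/9); taking only Z gives at most 2×4 = 8 (stopped by the supply cap of 2).
Mixing does better — 2×Z, 1×B, and 3×J: weight 42 ≤ 42, strength 2·4 + 1·2 + 3·2 = 16.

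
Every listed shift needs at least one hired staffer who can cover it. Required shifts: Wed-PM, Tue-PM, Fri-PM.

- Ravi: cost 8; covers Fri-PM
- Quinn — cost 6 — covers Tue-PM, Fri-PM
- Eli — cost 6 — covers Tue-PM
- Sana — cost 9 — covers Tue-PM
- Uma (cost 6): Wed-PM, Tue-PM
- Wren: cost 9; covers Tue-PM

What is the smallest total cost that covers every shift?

12

Choose Quinn and Uma: together they cover Wed-PM, Tue-PM, Fri-PM — every shift.
Total cost: 6 + 6 = 12.
No cover costs less than 12.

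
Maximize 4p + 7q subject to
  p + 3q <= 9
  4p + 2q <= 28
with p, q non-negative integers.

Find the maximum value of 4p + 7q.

31

Relaxing integrality, the LP optimum is 32.00 at (p,q) = (6.6, 0.8), which is not an integer point.
(p,q)=(6,1): 1·6+3·1=9≤9, 4·6+2·1=26≤28, objective 31.
(p,q)=(7,0): 1·7+3·0=7≤9, 4·7+2·0=28≤28, objective 28.
(p,q)=(5,1): 1·5+3·1=8≤9, 4·5+2·1=22≤28, objective 27.
(p,q)=(6,0): 1·6+3·0=6≤9, 4·6+2·0=24≤28, objective 24.
Maximum is 31 at (p,q)=(6,1).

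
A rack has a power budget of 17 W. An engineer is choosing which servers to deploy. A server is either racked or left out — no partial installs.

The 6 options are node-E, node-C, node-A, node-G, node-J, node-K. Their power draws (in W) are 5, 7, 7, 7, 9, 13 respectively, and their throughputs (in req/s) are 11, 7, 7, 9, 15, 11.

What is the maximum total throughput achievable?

node-G + node-J: power draw 7 + 9 = 16 ≤ 17, throughput 9 + 15 = 24.
node-C + node-J: power draw 7 + 9 = 16 ≤ 17, throughput 7 + 15 = 22.
node-E + node-J: power draw 5 + 9 = 14 ≤ 17, throughput 11 + 15 = 26.
Best is node-E and node-J with total throughput 26.

26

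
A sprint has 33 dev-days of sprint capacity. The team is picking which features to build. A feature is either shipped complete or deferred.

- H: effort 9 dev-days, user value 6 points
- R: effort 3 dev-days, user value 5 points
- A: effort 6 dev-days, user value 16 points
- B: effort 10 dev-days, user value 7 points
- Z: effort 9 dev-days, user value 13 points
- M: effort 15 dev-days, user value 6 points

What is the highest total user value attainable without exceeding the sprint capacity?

This is a 0-1 knapsack instance.
R + A + B + Z: effort 3 + 6 + 10 + 9 = 28 ≤ 33, user value 5 + 16 + 7 + 13 = 41.
R + A + Z + M: effort 3 + 6 + 9 + 15 = 33 ≤ 33, user value 5 + 16 + 13 + 6 = 40.
H + R + A + Z: effort 9 + 3 + 6 + 9 = 27 ≤ 33, user value 6 + 5 + 16 + 13 = 40.
Best is R, A, B, and Z with total user value 41.

41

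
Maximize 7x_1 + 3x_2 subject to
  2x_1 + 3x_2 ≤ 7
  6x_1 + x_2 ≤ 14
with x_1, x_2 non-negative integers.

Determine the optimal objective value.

17

Relaxing integrality, the LP optimum is 17.94 at (x_1,x_2) = (2.19, 0.875), which is not an integer point.
(x_1,x_2)=(2,1): 2·2+3·1=7≤7, 6·2+1·1=13≤14, objective 17.
(x_1,x_2)=(2,0): 2·2+3·0=4≤7, 6·2+1·0=12≤14, objective 14.
(x_1,x_2)=(1,1): 2·1+3·1=5≤7, 6·1+1·1=7≤14, objective 10.
Maximum is 17 at (x_1,x_2)=(2,1).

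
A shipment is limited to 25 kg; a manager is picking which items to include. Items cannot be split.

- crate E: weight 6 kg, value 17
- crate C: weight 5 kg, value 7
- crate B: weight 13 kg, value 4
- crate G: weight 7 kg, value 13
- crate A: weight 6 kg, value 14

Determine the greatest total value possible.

Allowing fractional choices, the relaxed optimum would be about 51.3, but items are indivisible.
crate E + crate G + crate A: weight 6 + 7 + 6 = 19 ≤ 25, value 17 + 13 + 14 = 44.
crate E + crate C + crate G + crate A: weight 6 + 5 + 7 + 6 = 24 ≤ 25, value 17 + 7 + 13 + 14 = 51.
crate E + crate C + crate A: weight 6 + 5 + 6 = 17 ≤ 25, value 17 + 7 + 14 = 38.
Best is crate E, crate C, crate G, and crate A with total value 51.

51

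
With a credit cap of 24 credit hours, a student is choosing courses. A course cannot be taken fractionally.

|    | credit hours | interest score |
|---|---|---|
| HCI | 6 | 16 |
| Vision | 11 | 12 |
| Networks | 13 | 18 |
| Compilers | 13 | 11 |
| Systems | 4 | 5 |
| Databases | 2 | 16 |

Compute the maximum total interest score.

50

Allowing fractional choices, the relaxed optimum would be about 53.8, but courses are indivisible.
HCI + Vision + Systems + Databases: credit hours 6 + 11 + 4 + 2 = 23 ≤ 24, interest score 16 + 12 + 5 + 16 = 49.
HCI + Networks + Databases: credit hours 6 + 13 + 2 = 21 ≤ 24, interest score 16 + 18 + 16 = 50.
Best is HCI, Networks, and Databases with total interest score 50.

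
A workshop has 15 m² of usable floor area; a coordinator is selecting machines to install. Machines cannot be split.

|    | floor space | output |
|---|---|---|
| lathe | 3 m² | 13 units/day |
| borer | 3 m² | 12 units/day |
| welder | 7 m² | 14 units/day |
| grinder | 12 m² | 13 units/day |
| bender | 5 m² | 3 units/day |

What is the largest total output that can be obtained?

39

Allowing fractional choices, the relaxed optimum would be about 41.2, but machines are indivisible.
lathe + borer + welder: floor space 3 + 3 + 7 = 13 ≤ 15, output 13 + 12 + 14 = 39.
lathe + welder + bender: floor space 3 + 7 + 5 = 15 ≤ 15, output 13 + 14 + 3 = 30.
Best is lathe, borer, and welder with total output 39.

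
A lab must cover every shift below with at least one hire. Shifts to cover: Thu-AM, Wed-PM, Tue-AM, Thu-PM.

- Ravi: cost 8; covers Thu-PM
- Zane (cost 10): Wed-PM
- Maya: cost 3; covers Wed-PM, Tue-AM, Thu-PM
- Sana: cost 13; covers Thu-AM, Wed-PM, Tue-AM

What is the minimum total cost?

Choose Maya and Sana: together they cover Thu-AM, Wed-PM, Tue-AM, Thu-PM — every shift.
Total cost: 3 + 13 = 16.
No cover costs less than 16.

16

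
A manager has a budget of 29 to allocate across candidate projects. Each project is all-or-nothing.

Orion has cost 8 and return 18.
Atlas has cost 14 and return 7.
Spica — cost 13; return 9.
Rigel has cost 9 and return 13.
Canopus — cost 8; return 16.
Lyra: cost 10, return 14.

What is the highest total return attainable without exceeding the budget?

Allowing fractional choices, the relaxed optimum would be about 52.6, but projects are indivisible.
Orion + Rigel + Canopus: cost 8 + 9 + 8 = 25 ≤ 29, return 18 + 13 + 16 = 47.
Orion + Rigel + Lyra: cost 8 + 9 + 10 = 27 ≤ 29, return 18 + 13 + 14 = 45.
Orion + Canopus + Lyra: cost 8 + 8 + 10 = 26 ≤ 29, return 18 + 16 + 14 = 48.
Best is Orion, Canopus, and Lyra with total return 48.

48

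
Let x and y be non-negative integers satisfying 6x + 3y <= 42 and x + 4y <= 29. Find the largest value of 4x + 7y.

Relaxing integrality, the LP optimum is 59.43 at (x,y) = (3.86, 6.29), which is not an integer point.
(x,y)=(4,6): 6·4+3·6=42≤42, 1·4+4·6=28≤29, objective 58.
(x,y)=(3,6): 6·3+3·6=36≤42, 1·3+4·6=27≤29, objective 54.
(x,y)=(4,5): 6·4+3·5=39≤42, 1·4+4·5=24≤29, objective 51.
(x,y)=(2,6): 6·2+3·6=30≤42, 1·2+4·6=26≤29, objective 50.
No feasible integer point exceeds 58.

58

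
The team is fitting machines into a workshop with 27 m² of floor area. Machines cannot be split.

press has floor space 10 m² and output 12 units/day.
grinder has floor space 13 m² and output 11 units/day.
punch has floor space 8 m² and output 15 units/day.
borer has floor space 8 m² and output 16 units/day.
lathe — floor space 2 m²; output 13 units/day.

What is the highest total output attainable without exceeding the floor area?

44

Treat it as a binary knapsack problem.
punch + borer + lathe: floor space 8 + 8 + 2 = 18 ≤ 27, output 15 + 16 + 13 = 44.
press + borer + lathe: floor space 10 + 8 + 2 = 20 ≤ 27, output 12 + 16 + 13 = 41.
press + punch + borer: floor space 10 + 8 + 8 = 26 ≤ 27, output 12 + 15 + 16 = 43.
Best is punch, borer, and lathe with total output 44.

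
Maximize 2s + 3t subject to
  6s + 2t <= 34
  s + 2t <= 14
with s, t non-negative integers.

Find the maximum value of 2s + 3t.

(s,t)=(4,5): 6·4+2·5=34≤34, 1·4+2·5=14≤14, objective 23.
(s,t)=(3,5): 6·3+2·5=28≤34, 1·3+2·5=13≤14, objective 21.
(s,t)=(4,4): 6·4+2·4=32≤34, 1·4+2·4=12≤14, objective 20.
Maximum is 23 at (s,t)=(4,5).

23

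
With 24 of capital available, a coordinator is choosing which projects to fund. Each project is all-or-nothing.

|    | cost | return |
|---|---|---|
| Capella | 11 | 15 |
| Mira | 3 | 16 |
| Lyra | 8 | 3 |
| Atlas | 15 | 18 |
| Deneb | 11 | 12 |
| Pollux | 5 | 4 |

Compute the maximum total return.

38

Take Mira, Atlas, and Pollux: cost 3 + 15 + 5 = 23 ≤ 24, return 16 + 18 + 4 = 38.
No other feasible combination does better.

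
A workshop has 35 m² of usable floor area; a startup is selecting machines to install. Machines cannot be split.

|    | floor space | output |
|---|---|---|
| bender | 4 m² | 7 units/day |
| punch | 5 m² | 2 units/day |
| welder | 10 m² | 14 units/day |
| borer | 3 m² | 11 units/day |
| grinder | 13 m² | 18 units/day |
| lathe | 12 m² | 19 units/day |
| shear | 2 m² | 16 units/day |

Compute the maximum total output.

71

bender + borer + grinder + lathe + shear: floor space 4 + 3 + 13 + 12 + 2 = 34 ≤ 35, output 7 + 11 + 18 + 19 + 16 = 71.
bender + welder + borer + lathe + shear: floor space 4 + 10 + 3 + 12 + 2 = 31 ≤ 35, output 7 + 14 + 11 + 19 + 16 = 67.
Best is bender, borer, grinder, lathe, and shear with total output 71.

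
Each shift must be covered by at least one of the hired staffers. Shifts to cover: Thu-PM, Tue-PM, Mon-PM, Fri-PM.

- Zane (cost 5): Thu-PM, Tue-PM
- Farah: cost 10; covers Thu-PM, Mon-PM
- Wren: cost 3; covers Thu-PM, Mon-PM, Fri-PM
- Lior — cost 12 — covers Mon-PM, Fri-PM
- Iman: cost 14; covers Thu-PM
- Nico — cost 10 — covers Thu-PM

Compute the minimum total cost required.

8

Choose Zane and Wren: together they cover Thu-PM, Tue-PM, Mon-PM, Fri-PM — every shift.
Total cost: 5 + 3 = 8.
No cover costs less than 8.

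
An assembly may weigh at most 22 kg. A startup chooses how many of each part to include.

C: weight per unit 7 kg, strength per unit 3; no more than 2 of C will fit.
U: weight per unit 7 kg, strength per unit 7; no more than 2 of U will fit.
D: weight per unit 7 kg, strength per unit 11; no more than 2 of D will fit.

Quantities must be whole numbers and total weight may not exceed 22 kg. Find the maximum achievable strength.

29

This is a bounded integer knapsack.
D has the best ratio (11/7); taking only D gives at most 2×11 = 22 (stopped by the supply cap of 2).
Mixing does better — 1×U and 2×D: weight 21 ≤ 22, strength 1·7 + 2·11 = 29.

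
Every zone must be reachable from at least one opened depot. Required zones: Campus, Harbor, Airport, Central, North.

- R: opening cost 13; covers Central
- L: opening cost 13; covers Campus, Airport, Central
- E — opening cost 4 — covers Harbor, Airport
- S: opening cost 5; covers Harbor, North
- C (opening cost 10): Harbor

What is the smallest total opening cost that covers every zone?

The greedy cost-per-new-zone heuristic would pick E, S, and L for 22, but a cheaper cover exists.
Choose L and S: together they cover Campus, Harbor, Airport, Central, North — every zone.
Total opening cost: 13 + 5 = 18.
No cover costs less than 18.

18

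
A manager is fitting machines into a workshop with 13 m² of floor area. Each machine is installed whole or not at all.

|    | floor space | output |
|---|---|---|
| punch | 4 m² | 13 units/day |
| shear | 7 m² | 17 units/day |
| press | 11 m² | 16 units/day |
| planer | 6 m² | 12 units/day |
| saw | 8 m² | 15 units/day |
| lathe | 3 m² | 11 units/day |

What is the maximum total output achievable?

36

Allowing fractional choices, the relaxed optimum would be about 38.6, but machines are indivisible.
punch + shear: floor space 4 + 7 = 11 ≤ 13, output 13 + 17 = 30.
punch + planer + lathe: floor space 4 + 6 + 3 = 13 ≤ 13, output 13 + 12 + 11 = 36.
Best is punch, planer, and lathe with total output 36.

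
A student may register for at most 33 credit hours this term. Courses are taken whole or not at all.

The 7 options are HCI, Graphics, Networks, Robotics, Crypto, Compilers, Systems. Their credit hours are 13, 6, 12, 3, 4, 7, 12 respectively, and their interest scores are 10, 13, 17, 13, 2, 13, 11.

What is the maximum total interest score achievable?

This is a 0-1 knapsack instance.
Graphics + Networks + Robotics + Compilers: credit hours 6 + 12 + 3 + 7 = 28 ≤ 33, interest score 13 + 17 + 13 + 13 = 56.
Graphics + Networks + Robotics + Systems: credit hours 6 + 12 + 3 + 12 = 33 ≤ 33, interest score 13 + 17 + 13 + 11 = 54.
Graphics + Networks + Robotics + Crypto + Compilers: credit hours 6 + 12 + 3 + 4 + 7 = 32 ≤ 33, interest score 13 + 17 + 13 + 2 + 13 = 58.
Best is Graphics, Networks, Robotics, Crypto, and Compilers with total interest score 58.

58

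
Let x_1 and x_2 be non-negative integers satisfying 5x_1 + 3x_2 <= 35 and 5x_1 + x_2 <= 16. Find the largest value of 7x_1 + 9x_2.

(x_1,x_2)=(0,11): 5·0+3·11=33≤35, 5·0+1·11=11≤16, objective 99.
(x_1,x_2)=(1,10): 5·1+3·10=35≤35, 5·1+1·10=15≤16, objective 97.
No feasible integer point exceeds 99.

99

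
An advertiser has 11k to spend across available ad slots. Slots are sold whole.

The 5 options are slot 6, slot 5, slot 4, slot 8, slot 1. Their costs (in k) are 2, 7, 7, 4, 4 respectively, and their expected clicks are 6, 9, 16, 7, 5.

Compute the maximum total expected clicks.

Allowing fractional choices, the relaxed optimum would be about 25.5, but ad slots are indivisible.
slot 4 + slot 8: cost 7 + 4 = 11 ≤ 11, expected clicks 16 + 7 = 23.
slot 4 + slot 1: cost 7 + 4 = 11 ≤ 11, expected clicks 16 + 5 = 21.
slot 6 + slot 4: cost 2 + 7 = 9 ≤ 11, expected clicks 6 + 16 = 22.
Best is slot 4 and slot 8 with total expected clicks 23.

23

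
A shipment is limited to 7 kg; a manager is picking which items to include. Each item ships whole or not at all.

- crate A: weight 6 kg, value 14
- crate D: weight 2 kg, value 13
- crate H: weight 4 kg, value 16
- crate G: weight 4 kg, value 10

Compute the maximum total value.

Allowing fractional choices, the relaxed optimum would be about 31.5, but items are indivisible.
crate D + crate H: weight 2 + 4 = 6 ≤ 7, value 13 + 16 = 29.
crate H: weight 4 ≤ 7, value 16.
crate D + crate G: weight 2 + 4 = 6 ≤ 7, value 13 + 10 = 23.
Best is crate D and crate H with total value 29.

29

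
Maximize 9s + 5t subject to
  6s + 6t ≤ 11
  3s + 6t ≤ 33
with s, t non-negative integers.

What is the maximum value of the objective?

9

Relaxing integrality, the LP optimum is 16.50 at (s,t) = (1.83, 0), which is not an integer point.
(s,t)=(1,0): 6·1+6·0=6≤11, 3·1+6·0=3≤33, objective 9.
(s,t)=(0,1): 6·0+6·1=6≤11, 3·0+6·1=6≤33, objective 5.
(s,t)=(0,0): 6·0+6·0=0≤11, 3·0+6·0=0≤33, objective 0.
Maximum is 9 at (s,t)=(1,0).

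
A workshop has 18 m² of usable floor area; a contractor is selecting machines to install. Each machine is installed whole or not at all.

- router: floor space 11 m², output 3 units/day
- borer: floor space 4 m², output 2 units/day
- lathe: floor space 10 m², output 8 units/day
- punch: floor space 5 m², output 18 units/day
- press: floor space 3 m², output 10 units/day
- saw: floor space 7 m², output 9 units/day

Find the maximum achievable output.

Take punch, press, and saw: floor space 5 + 3 + 7 = 15 ≤ 18, output 18 + 10 + 9 = 37.
No other feasible combination does better.

37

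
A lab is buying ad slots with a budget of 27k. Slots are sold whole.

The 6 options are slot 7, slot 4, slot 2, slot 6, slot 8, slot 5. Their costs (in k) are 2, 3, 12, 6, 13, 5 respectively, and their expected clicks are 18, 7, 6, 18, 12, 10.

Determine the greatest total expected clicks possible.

58

Allowing fractional choices, the relaxed optimum would be about 63.2, but ad slots are indivisible.
slot 7 + slot 6 + slot 8 + slot 5: cost 2 + 6 + 13 + 5 = 26 ≤ 27, expected clicks 18 + 18 + 12 + 10 = 58.
slot 7 + slot 4 + slot 6 + slot 8: cost 2 + 3 + 6 + 13 = 24 ≤ 27, expected clicks 18 + 7 + 18 + 12 = 55.
slot 7 + slot 4 + slot 6 + slot 5: cost 2 + 3 + 6 + 5 = 16 ≤ 27, expected clicks 18 + 7 + 18 + 10 = 53.
Best is slot 7, slot 6, slot 8, and slot 5 with total expected clicks 58.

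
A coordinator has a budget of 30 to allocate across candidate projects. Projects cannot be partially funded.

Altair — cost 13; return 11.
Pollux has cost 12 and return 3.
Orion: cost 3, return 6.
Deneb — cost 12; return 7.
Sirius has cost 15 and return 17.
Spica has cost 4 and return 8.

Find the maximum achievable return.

Orion + Sirius + Spica: cost 3 + 15 + 4 = 22 ≤ 30, return 6 + 17 + 8 = 31.
Orion + Deneb + Sirius: cost 3 + 12 + 15 = 30 ≤ 30, return 6 + 7 + 17 = 30.
Best is Orion, Sirius, and Spica with total return 31.

31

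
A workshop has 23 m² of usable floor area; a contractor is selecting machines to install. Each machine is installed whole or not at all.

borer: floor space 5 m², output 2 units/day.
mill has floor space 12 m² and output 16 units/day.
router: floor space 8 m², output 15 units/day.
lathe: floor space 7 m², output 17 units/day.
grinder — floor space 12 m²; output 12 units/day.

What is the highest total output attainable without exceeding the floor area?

34

Allowing fractional choices, the relaxed optimum would be about 42.7, but machines are indivisible.
mill + lathe: floor space 12 + 7 = 19 ≤ 23, output 16 + 17 = 33.
borer + router + lathe: floor space 5 + 8 + 7 = 20 ≤ 23, output 2 + 15 + 17 = 34.
router + lathe: floor space 8 + 7 = 15 ≤ 23, output 15 + 17 = 32.
Best is borer, router, and lathe with total output 34.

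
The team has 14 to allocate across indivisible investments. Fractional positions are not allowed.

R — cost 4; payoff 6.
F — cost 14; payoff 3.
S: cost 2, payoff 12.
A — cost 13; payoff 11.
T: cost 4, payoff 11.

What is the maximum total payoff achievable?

29

Allowing fractional choices, the relaxed optimum would be about 32.4, but investments are indivisible.
R + S + T: cost 4 + 2 + 4 = 10 ≤ 14, payoff 6 + 12 + 11 = 29.
R + S: cost 4 + 2 = 6 ≤ 14, payoff 6 + 12 = 18.
S + T: cost 2 + 4 = 6 ≤ 14, payoff 12 + 11 = 23.
Best is R, S, and T with total payoff 29.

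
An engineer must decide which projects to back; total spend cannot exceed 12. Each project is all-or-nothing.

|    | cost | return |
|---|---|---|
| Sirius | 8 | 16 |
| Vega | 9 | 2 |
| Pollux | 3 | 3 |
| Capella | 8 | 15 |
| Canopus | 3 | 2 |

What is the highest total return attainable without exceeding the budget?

19

Pollux + Capella: cost 3 + 8 = 11 ≤ 12, return 3 + 15 = 18.
Sirius + Canopus: cost 8 + 3 = 11 ≤ 12, return 16 + 2 = 18.
Sirius + Pollux: cost 8 + 3 = 11 ≤ 12, return 16 + 3 = 19.
Best is Sirius and Pollux with total return 19.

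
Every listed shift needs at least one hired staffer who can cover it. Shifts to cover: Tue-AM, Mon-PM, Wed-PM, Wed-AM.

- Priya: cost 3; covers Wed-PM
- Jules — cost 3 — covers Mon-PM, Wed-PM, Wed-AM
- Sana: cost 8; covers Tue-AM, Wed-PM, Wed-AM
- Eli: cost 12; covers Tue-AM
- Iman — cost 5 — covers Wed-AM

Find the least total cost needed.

Choose Jules and Sana: together they cover Tue-AM, Mon-PM, Wed-PM, Wed-AM — every shift.
Total cost: 3 + 8 = 11.
No cover costs less than 11.

11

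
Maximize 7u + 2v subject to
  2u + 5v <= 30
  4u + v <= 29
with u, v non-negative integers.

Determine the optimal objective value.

(u,v)=(7,1) is feasible, giving 51.
(u,v)=(7,0) is feasible, giving 49.
No feasible integer point exceeds 51.

51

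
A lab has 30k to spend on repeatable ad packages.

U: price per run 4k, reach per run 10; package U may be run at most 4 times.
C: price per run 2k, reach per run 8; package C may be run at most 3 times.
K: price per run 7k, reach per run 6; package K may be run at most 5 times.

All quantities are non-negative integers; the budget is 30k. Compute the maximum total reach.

70

4×U, 3×C, and 1×K: price 29 ≤ 30, reach 4·10 + 3·8 + 1·6 = 70.
4×U and 3×C: price 22 ≤ 30, reach 4·10 + 3·8 = 64.
Best is 70.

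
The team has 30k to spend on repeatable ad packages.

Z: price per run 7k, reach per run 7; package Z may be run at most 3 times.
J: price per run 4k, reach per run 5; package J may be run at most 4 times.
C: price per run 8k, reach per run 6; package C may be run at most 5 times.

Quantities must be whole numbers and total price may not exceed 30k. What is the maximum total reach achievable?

34

J has the best ratio (5/4); taking only J gives at most 4×5 = 20 (stopped by the supply cap of 4).
Mixing does better — 2×Z and 4×J: price 30 ≤ 30, reach 2·7 + 4·5 = 34.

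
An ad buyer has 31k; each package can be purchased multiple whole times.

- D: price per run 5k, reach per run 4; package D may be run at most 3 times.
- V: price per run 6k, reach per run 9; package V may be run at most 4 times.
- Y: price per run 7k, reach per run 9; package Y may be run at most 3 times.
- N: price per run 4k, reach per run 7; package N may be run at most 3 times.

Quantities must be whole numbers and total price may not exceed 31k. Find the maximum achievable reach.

48

3×V and 3×N: price 30 ≤ 31, reach 3·9 + 3·7 = 48.
2×V, 1×Y, and 3×N: price 31 ≤ 31, reach 2·9 + 1·9 + 3·7 = 48.
Best is 48.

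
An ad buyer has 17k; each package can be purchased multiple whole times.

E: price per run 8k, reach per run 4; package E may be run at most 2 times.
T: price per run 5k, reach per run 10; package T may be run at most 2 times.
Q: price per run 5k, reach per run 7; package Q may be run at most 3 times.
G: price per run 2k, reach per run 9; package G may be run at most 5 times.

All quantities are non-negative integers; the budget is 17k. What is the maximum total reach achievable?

55

This is a bounded integer knapsack.
G has the best ratio (9/2); taking only G gives at most 5×9 = 45 (stopped by the supply cap of 5).
Mixing does better — 1×T and 5×G: price 15 ≤ 17, reach 1·10 + 5·9 = 55.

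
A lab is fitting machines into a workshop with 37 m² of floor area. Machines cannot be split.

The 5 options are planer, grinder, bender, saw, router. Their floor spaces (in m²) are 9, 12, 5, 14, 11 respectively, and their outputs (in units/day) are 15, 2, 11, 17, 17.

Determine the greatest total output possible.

planer + saw + router: floor space 9 + 14 + 11 = 34 ≤ 37, output 15 + 17 + 17 = 49.
bender + saw + router: floor space 5 + 14 + 11 = 30 ≤ 37, output 11 + 17 + 17 = 45.
planer + grinder + bender + router: floor space 9 + 12 + 5 + 11 = 37 ≤ 37, output 15 + 2 + 11 + 17 = 45.
Best is planer, saw, and router with total output 49.

49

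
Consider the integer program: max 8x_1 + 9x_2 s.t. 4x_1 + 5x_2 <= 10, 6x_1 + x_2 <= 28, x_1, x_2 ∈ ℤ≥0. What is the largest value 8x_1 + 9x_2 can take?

18

Relaxing integrality, the LP optimum is 20.00 at (x_1,x_2) = (2.5, 0), which is not an integer point.
(x_1,x_2)=(0,2): 4·0+5·2=10≤10, 6·0+1·2=2≤28, objective 18.
(x_1,x_2)=(1,1): 4·1+5·1=9≤10, 6·1+1·1=7≤28, objective 17.
(x_1,x_2)=(2,0): 4·2+5·0=8≤10, 6·2+1·0=12≤28, objective 16.
No feasible integer point exceeds 18.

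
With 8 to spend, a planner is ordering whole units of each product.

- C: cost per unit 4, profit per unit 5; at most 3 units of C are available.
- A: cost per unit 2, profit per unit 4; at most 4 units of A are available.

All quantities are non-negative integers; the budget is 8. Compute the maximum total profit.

A has the best ratio (4/2); taking only A gives at most 4×4 = 16 (stopped by the cost limit).
Optimal: 4×A: cost 8 ≤ 8, profit 4·4 = 16.

16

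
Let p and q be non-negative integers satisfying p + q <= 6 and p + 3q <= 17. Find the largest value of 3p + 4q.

23

The continuous relaxation peaks at (0.5, 5.5) with value 23.50; rounding to a feasible lattice point costs some objective.
(p,q)=(1,5) is feasible, giving 23.
(p,q)=(2,4) is feasible, giving 22.
(p,q)=(0,5) is feasible, giving 20.
The best lattice point is (1,5), giving 23.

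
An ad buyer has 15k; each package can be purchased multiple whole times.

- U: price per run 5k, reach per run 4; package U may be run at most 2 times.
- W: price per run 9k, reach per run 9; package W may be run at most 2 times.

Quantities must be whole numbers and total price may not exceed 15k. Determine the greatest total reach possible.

This is a bounded integer knapsack.
1×U and 1×W: price 14 ≤ 15, reach 1·4 + 1·9 = 13.
1×W: price 9 ≤ 15, reach 1·9 = 9.
Best is 13.

13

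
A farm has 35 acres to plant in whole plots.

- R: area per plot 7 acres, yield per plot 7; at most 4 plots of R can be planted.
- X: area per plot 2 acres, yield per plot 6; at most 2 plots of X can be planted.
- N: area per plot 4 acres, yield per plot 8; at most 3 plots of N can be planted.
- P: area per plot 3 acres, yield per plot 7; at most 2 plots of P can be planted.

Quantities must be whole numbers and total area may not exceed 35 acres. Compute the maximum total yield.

58

2×R, 1×X, 3×N, and 2×P: area 34 ≤ 35, yield 2·7 + 1·6 + 3·8 + 2·7 = 58.
1×R, 2×X, 3×N, and 2×P: area 29 ≤ 35, yield 1·7 + 2·6 + 3·8 + 2·7 = 57.
Best is 58.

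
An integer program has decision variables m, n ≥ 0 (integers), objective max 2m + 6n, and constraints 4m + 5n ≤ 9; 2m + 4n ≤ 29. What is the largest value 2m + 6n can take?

8

The continuous relaxation peaks at (0, 1.8) with value 10.80; rounding to a feasible lattice point costs some objective.
(m,n)=(1,1): 4·1+5·1=9≤9, 2·1+4·1=6≤29, objective 8.
(m,n)=(0,1): 4·0+5·1=5≤9, 2·0+4·1=4≤29, objective 6.
(m,n)=(2,0): 4·2+5·0=8≤9, 2·2+4·0=4≤29, objective 4.
No feasible integer point exceeds 8.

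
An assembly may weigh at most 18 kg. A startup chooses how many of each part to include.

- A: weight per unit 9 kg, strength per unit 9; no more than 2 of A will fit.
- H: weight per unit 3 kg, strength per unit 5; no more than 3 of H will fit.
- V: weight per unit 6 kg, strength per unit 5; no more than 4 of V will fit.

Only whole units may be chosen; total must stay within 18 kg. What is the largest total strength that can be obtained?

24

H has the best ratio (5/3); taking only H gives at most 3×5 = 15 (stopped by the supply cap of 3).
Mixing does better — 1×A and 3×H: weight 18 ≤ 18, strength 1·9 + 3·5 = 24.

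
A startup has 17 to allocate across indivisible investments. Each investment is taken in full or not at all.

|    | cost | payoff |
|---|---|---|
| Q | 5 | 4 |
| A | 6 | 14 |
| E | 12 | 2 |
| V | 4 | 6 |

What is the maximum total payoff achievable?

24

Take Q, A, and V: cost 5 + 6 + 4 = 15 ≤ 17, payoff 4 + 14 + 6 = 24.
No other feasible combination does better.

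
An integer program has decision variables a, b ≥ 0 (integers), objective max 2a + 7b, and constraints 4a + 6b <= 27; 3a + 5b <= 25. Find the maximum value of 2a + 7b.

28

(a,b)=(0,4): 4·0+6·4=24≤27, 3·0+5·4=20≤25, objective 28.
(a,b)=(1,3): 4·1+6·3=22≤27, 3·1+5·3=18≤25, objective 23.
(a,b)=(0,3): 4·0+6·3=18≤27, 3·0+5·3=15≤25, objective 21.
No feasible integer point exceeds 28.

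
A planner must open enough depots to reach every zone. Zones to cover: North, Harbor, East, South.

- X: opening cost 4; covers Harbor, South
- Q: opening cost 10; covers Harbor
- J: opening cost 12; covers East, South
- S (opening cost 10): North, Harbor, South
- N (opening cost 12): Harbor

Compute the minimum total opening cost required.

This is an integer covering problem.
The greedy cost-per-new-zone heuristic would pick X, S, and J for 26, but a cheaper cover exists.
Choose J and S: together they cover North, Harbor, East, South — every zone.
Total opening cost: 12 + 10 = 22.
No cover costs less than 22.

22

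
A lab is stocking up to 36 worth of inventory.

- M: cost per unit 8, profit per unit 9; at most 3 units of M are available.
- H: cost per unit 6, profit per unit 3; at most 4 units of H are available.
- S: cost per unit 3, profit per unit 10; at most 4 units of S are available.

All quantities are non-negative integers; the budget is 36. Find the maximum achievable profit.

S has the best ratio (10/3); taking only S gives at most 4×10 = 40 (stopped by the supply cap of 4).
Mixing does better — 3×M and 4×S: cost 36 ≤ 36, profit 3·9 + 4·10 = 67.

67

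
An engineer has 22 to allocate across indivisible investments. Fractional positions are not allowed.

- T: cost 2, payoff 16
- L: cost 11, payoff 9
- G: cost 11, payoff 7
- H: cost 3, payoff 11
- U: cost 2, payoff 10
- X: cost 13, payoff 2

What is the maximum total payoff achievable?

Allowing fractional choices, the relaxed optimum would be about 48.5, but investments are indivisible.
T + L + H + U: cost 2 + 11 + 3 + 2 = 18 ≤ 22, payoff 16 + 9 + 11 + 10 = 46.
T + H + U + X: cost 2 + 3 + 2 + 13 = 20 ≤ 22, payoff 16 + 11 + 10 + 2 = 39.
T + G + H + U: cost 2 + 11 + 3 + 2 = 18 ≤ 22, payoff 16 + 7 + 11 + 10 = 44.
Best is T, L, H, and U with total payoff 46.

46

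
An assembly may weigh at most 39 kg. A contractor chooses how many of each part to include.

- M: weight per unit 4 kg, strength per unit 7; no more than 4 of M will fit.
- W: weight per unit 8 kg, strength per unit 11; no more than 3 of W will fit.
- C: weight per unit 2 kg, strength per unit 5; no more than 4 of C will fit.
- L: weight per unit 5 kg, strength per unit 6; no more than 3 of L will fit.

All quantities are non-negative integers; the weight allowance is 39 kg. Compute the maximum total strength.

66

C has the best ratio (5/2); taking only C gives at most 4×5 = 20 (stopped by the supply cap of 4).
Mixing does better — 4×M, 4×C, and 3×L: weight 39 ≤ 39, strength 4·7 + 4·5 + 3·6 = 66.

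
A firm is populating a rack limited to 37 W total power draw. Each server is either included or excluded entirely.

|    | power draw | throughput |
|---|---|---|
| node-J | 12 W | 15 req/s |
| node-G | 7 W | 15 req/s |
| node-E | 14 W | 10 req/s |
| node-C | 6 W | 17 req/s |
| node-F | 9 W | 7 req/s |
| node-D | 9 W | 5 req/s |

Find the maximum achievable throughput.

This is an integer program with binary decision variables.
Take node-J, node-G, node-C, and node-F: power draw 12 + 7 + 6 + 9 = 34 ≤ 37, throughput 15 + 15 + 17 + 7 = 54.
No other feasible combination does better.

54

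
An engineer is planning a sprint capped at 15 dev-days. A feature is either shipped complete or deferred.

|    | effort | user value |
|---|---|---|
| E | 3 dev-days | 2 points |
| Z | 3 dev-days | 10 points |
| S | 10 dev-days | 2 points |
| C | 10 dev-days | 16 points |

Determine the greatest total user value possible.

Take Z and C: effort 3 + 10 = 13 ≤ 15, user value 10 + 16 = 26.
No other feasible combination does better.

26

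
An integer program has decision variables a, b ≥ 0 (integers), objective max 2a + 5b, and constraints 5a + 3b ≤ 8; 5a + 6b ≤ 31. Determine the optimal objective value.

10

(a,b)=(0,2) is feasible, giving 10.
(a,b)=(1,1) is feasible, giving 7.
(a,b)=(0,1) is feasible, giving 5.
Maximum is 10 at (a,b)=(0,2).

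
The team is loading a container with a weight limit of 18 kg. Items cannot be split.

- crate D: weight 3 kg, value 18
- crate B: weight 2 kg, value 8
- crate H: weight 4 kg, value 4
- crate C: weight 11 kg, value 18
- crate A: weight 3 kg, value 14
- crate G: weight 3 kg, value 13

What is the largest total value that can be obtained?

57

Take crate D, crate B, crate H, crate A, and crate G: weight 3 + 2 + 4 + 3 + 3 = 15 ≤ 18, value 18 + 8 + 4 + 14 + 13 = 57.
No other feasible combination does better.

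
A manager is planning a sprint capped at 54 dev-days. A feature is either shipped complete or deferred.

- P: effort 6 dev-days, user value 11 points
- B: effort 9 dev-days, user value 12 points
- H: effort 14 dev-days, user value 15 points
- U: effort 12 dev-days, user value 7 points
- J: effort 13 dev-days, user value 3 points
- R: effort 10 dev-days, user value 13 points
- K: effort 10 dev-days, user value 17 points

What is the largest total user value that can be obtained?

Allowing fractional choices, the relaxed optimum would be about 70.9, but features are indivisible.
P + H + U + R + K: effort 6 + 14 + 12 + 10 + 10 = 52 ≤ 54, user value 11 + 15 + 7 + 13 + 17 = 63.
P + B + H + R + K: effort 6 + 9 + 14 + 10 + 10 = 49 ≤ 54, user value 11 + 12 + 15 + 13 + 17 = 68.
Best is P, B, H, R, and K with total user value 68.

68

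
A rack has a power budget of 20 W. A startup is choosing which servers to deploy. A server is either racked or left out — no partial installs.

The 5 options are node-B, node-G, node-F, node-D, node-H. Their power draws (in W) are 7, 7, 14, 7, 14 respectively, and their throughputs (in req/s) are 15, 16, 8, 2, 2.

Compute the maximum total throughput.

31

Allowing fractional choices, the relaxed optimum would be about 34.4, but servers are indivisible.
node-B + node-G: power draw 7 + 7 = 14 ≤ 20, throughput 15 + 16 = 31.
node-B + node-D: power draw 7 + 7 = 14 ≤ 20, throughput 15 + 2 = 17.
node-G + node-D: power draw 7 + 7 = 14 ≤ 20, throughput 16 + 2 = 18.
Best is node-B and node-G with total throughput 31.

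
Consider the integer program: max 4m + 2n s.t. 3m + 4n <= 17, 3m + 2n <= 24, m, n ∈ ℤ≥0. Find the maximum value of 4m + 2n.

Relaxing integrality, the LP optimum is 22.67 at (m,n) = (5.67, 0), which is not an integer point.
(m,n)=(5,0): 3·5+4·0=15≤17, 3·5+2·0=15≤24, objective 20.
(m,n)=(4,1): 3·4+4·1=16≤17, 3·4+2·1=14≤24, objective 18.
No feasible integer point exceeds 20.

20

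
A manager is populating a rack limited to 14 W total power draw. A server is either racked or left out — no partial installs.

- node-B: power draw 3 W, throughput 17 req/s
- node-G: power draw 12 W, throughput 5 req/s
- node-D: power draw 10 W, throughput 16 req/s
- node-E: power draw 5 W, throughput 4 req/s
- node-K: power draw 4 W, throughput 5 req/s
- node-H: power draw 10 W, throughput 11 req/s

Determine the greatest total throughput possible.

33

Allowing fractional choices, the relaxed optimum would be about 34.2, but servers are indivisible.
node-B + node-H: power draw 3 + 10 = 13 ≤ 14, throughput 17 + 11 = 28.
node-B + node-D: power draw 3 + 10 = 13 ≤ 14, throughput 17 + 16 = 33.
Best is node-B and node-D with total throughput 33.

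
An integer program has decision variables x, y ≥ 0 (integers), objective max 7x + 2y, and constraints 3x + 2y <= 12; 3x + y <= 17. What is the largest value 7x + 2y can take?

(x,y)=(4,0): 3·4+2·0=12≤12, 3·4+1·0=12≤17, objective 28.
(x,y)=(3,1): 3·3+2·1=11≤12, 3·3+1·1=10≤17, objective 23.
(x,y)=(3,0): 3·3+2·0=9≤12, 3·3+1·0=9≤17, objective 21.
No feasible integer point exceeds 28.

28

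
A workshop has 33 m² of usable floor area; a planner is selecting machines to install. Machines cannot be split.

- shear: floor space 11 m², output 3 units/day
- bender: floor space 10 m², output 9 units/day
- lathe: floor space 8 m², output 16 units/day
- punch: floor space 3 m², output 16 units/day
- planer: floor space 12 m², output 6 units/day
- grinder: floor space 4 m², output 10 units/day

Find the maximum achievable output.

Allowing fractional choices, the relaxed optimum would be about 55.0, but machines are indivisible.
bender + lathe + punch + planer: floor space 10 + 8 + 3 + 12 = 33 ≤ 33, output 9 + 16 + 16 + 6 = 47.
lathe + punch + planer + grinder: floor space 8 + 3 + 12 + 4 = 27 ≤ 33, output 16 + 16 + 6 + 10 = 48.
bender + lathe + punch + grinder: floor space 10 + 8 + 3 + 4 = 25 ≤ 33, output 9 + 16 + 16 + 10 = 51.
Best is bender, lathe, punch, and grinder with total output 51.

51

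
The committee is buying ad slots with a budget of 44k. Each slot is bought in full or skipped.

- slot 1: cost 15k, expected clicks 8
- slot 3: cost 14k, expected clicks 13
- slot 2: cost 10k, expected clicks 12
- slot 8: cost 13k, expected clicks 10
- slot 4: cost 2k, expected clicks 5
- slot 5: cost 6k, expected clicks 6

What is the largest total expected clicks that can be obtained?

Take slot 3, slot 2, slot 8, and slot 5: cost 14 + 10 + 13 + 6 = 43 ≤ 44, expected clicks 13 + 12 + 10 + 6 = 41.
No other feasible combination does better.

41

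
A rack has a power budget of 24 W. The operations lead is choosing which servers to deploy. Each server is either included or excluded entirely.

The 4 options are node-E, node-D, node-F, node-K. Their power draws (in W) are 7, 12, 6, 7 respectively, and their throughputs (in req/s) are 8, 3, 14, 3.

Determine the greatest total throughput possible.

Treat it as a binary knapsack problem.
Allowing fractional choices, the relaxed optimum would be about 26.0, but servers are indivisible.
node-E + node-F + node-K: power draw 7 + 6 + 7 = 20 ≤ 24, throughput 8 + 14 + 3 = 25.
node-E + node-F: power draw 7 + 6 = 13 ≤ 24, throughput 8 + 14 = 22.
Best is node-E, node-F, and node-K with total throughput 25.

25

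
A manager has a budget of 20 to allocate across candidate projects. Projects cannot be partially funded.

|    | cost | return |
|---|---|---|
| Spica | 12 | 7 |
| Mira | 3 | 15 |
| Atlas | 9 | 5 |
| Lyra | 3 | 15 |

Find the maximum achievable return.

Allowing fractional choices, the relaxed optimum would be about 38.1, but projects are indivisible.
Mira + Lyra: cost 3 + 3 = 6 ≤ 20, return 15 + 15 = 30.
Mira + Atlas + Lyra: cost 3 + 9 + 3 = 15 ≤ 20, return 15 + 5 + 15 = 35.
Spica + Mira + Lyra: cost 12 + 3 + 3 = 18 ≤ 20, return 7 + 15 + 15 = 37.
Best is Spica, Mira, and Lyra with total return 37.

37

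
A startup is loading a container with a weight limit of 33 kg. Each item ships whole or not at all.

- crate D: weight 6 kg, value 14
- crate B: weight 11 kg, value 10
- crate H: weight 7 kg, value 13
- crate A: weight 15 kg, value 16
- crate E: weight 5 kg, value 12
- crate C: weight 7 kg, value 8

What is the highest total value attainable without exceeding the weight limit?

Treat it as a binary knapsack problem.
Allowing fractional choices, the relaxed optimum would be about 55.5, but items are indivisible.
crate D + crate H + crate A + crate E: weight 6 + 7 + 15 + 5 = 33 ≤ 33, value 14 + 13 + 16 + 12 = 55.
crate D + crate A + crate E + crate C: weight 6 + 15 + 5 + 7 = 33 ≤ 33, value 14 + 16 + 12 + 8 = 50.
Best is crate D, crate H, crate A, and crate E with total value 55.

55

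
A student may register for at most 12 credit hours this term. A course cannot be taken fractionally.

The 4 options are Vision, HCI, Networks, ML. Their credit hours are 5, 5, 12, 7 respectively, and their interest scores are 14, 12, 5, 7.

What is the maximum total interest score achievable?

Allowing fractional choices, the relaxed optimum would be about 28.0, but courses are indivisible.
Vision + ML: credit hours 5 + 7 = 12 ≤ 12, interest score 14 + 7 = 21.
Vision + HCI: credit hours 5 + 5 = 10 ≤ 12, interest score 14 + 12 = 26.
HCI + ML: credit hours 5 + 7 = 12 ≤ 12, interest score 12 + 7 = 19.
Best is Vision and HCI with total interest score 26.

26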